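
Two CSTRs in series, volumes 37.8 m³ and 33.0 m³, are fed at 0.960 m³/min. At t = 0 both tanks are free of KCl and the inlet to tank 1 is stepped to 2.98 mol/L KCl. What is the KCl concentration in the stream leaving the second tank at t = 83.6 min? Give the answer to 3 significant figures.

Each tank obeys Vᵢ dCᵢ/dt = Q(Cᵢ₋₁ − Cᵢ), so τᵢ = Vᵢ/Q.
τ₁ = 37.8/0.960 = 39.375 min; τ₂ = 33.0/0.960 = 34.375 min.
Solving the cascade with C₁(0)=C₂(0)=0 gives C₂(t) = C_in[1 − (τ₁ e^(−t/τ₁) − τ₂ e^(−t/τ₂))/(τ₁ − τ₂)].
At t = 83.6: e^(−t/τ₁) = 0.11965, e^(−t/τ₂) = 0.087861.
C₂ = 2.98·[1 − (39.375·0.11965 − 34.375·0.087861)/(5.0000)] = 2.98·0.66179 = 1.9721 mol/L.

1.97 mol/L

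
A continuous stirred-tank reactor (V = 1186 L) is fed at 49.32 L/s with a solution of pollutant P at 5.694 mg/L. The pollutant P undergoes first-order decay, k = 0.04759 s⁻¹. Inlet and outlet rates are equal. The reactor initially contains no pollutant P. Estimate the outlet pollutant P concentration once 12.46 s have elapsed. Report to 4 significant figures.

1.781 mg/L

Species balance: V dC/dt = Q C_in − Q C − k V C.
dC/dt = (Q/V) C_in − (Q/V + k) C; effective rate a = Q/V + k = 0.0415852 + 0.04759 = 0.0891752 s⁻¹.
C_ss = Q C_in/(Q + kV) = 2.65529 mg/L; C(t) = C_ss + (C₀ − C_ss) e^(−a t).
C(12.46) = 2.65529 + (-2.65529)·e^(−0.0891752·12.46) = 2.65529 + (-2.65529)·0.329189 = 1.78120 mg/L.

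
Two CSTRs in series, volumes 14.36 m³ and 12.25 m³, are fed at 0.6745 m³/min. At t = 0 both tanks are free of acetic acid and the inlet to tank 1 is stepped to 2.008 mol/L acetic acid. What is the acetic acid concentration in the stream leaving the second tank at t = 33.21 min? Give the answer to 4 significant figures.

1.009 mol/L

Each tank obeys Vᵢ dCᵢ/dt = Q(Cᵢ₋₁ − Cᵢ), so τᵢ = Vᵢ/Q.
τ₁ = 14.36/0.6745 = 21.2898 min; τ₂ = 12.25/0.6745 = 18.1616 min.
Tank 1: C₁ = C_in(1 − e^(−t/τ₁)). Tank 2 (τ₁ ≠ τ₂): C₂ = C_in[1 − (τ₁ e^(−t/τ₁) − τ₂ e^(−t/τ₂))/(τ₁ − τ₂)].
At t = 33.21: e^(−t/τ₁) = 0.210157, e^(−t/τ₂) = 0.160641.
C₂ = 2.008·[1 − (21.2898·0.210157 − 18.1616·0.160641)/(3.12824)] = 2.008·0.502366 = 1.00875 mol/L.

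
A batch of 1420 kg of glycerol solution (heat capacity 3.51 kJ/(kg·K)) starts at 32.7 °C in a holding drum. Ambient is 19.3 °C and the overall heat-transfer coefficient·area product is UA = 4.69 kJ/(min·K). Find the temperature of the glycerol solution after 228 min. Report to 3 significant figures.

30.1 °C

Lumped-capacitance energy balance: M c_p dT/dt = UA(T_amb − T).
dT/dt = (T_ss − T)/τ with T_ss = T_amb = 19.300 °C, τ = M c_p/UA = 1420·3.51/4.69 = 1062.7 min.
This is linear first-order; T(t) = T_ss + (T₀ − T_ss) e^(−t/τ).
T(228) = 19.300 + (13.400)·0.80691 = 30.113 °C.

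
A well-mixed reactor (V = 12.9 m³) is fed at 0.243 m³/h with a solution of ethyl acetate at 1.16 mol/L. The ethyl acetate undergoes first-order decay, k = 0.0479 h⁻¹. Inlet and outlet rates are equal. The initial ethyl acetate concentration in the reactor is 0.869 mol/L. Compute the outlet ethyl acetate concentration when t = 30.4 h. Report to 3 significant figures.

Accumulation = in − out − consumed: V dC/dt = Q C_in − Q C − k V C.
dC/dt = (Q/V) C_in − (Q/V + k) C; effective rate a = Q/V + k = 0.018837 + 0.0479 = 0.066737 h⁻¹.
C_ss = Q C_in/(Q + kV) = 0.32742 mol/L; C(t) = C_ss + (C₀ − C_ss) e^(−a t).
C(30.4) = 0.32742 + (0.54158)·e^(−0.066737·30.4) = 0.32742 + (0.54158)·0.13149 = 0.39863 mol/L.

0.399 mol/L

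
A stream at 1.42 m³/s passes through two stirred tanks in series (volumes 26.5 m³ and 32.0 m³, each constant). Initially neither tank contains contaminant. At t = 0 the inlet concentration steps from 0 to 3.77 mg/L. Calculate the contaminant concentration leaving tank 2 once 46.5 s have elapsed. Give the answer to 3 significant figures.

2.49 mg/L

Species balance on tank i: dCᵢ/dt = (Cᵢ₋₁ − Cᵢ)/τᵢ with τᵢ = Vᵢ/Q.
τ₁ = 26.5/1.42 = 18.662 s; τ₂ = 32.0/1.42 = 22.535 s.
Tank 1: C₁ = C_in(1 − e^(−t/τ₁)). Tank 2 (τ₁ ≠ τ₂): C₂ = C_in[1 − (τ₁ e^(−t/τ₁) − τ₂ e^(−t/τ₂))/(τ₁ − τ₂)].
At t = 46.5: e^(−t/τ₁) = 0.082769, e^(−t/τ₂) = 0.12702.
C₂ = 3.77·[1 − (18.662·0.082769 − 22.535·0.12702)/(-3.8732)] = 3.77·0.65979 = 2.4874 mg/L.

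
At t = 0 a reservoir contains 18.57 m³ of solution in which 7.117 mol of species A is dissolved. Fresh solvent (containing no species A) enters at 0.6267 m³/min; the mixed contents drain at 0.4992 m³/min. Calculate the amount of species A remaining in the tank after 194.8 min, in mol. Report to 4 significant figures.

Total volume: dV/dt = Q_in − Q_out = 0.127500 m³/min, so V(t) = 18.57 + 0.127500 t and V(194.8) = 43.4070 m³.
Solute balance: dm/dt = 0 − Q_out C = −Q_out m/V(t).
dm/m = −Q_out dt/(V₀ + 0.127500 t); integrating gives ln(m/m₀) = −(Q_out/(Q_in−Q_out)) ln(V/V₀).
m = m₀ (V₀/V)^(Q_out/(Q_in−Q_out)) = 7.117 × (18.57/43.4070)^(3.91529) = 0.256177 mol.

0.2562 mol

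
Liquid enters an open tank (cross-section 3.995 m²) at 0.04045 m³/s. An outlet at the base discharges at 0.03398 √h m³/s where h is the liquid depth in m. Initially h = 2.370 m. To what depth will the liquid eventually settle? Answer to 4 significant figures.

1.417 m

A dh/dt = Q_in − 0.03398 √h. Steady state requires inflow = outflow:
Q_in = 0.03398 √h_ss ⇒ √h_ss = 0.04045/0.03398 = 1.19041.
h_ss = 1.19041² = 1.41707 m. (Since h₀ = 2.370 m > h_ss, the level will fall toward this value.)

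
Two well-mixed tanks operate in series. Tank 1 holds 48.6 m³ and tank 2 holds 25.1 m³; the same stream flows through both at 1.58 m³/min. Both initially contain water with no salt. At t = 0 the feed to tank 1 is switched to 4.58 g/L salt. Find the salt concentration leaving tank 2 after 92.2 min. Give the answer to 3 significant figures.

Species balance on tank i: dCᵢ/dt = (Cᵢ₋₁ − Cᵢ)/τᵢ with τᵢ = Vᵢ/Q.
τ₁ = 48.6/1.58 = 30.759 min; τ₂ = 25.1/1.58 = 15.886 min.
Tank 1: C₁ = C_in(1 − e^(−t/τ₁)). Tank 2 (τ₁ ≠ τ₂): C₂ = C_in[1 − (τ₁ e^(−t/τ₁) − τ₂ e^(−t/τ₂))/(τ₁ − τ₂)].
At t = 92.2: e^(−t/τ₁) = 0.049914, e^(−t/τ₂) = 0.0030160.
C₂ = 4.58·[1 − (30.759·0.049914 − 15.886·0.0030160)/(14.873)] = 4.58·0.89999 = 4.1220 g/L.

4.12 g/L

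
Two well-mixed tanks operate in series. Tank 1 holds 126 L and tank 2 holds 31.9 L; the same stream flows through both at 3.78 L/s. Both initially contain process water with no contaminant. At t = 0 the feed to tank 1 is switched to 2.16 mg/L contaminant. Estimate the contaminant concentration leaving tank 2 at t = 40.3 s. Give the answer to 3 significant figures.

1.30 mg/L

Species balance on tank i: dCᵢ/dt = (Cᵢ₋₁ − Cᵢ)/τᵢ with τᵢ = Vᵢ/Q.
τ₁ = 126/3.78 = 33.333 s; τ₂ = 31.9/3.78 = 8.4392 s.
Tank 1: C₁ = C_in(1 − e^(−t/τ₁)). Tank 2 (τ₁ ≠ τ₂): C₂ = C_in[1 − (τ₁ e^(−t/τ₁) − τ₂ e^(−t/τ₂))/(τ₁ − τ₂)].
At t = 40.3: e^(−t/τ₁) = 0.29850, e^(−t/τ₂) = 0.0084350.
C₂ = 2.16·[1 − (33.333·0.29850 − 8.4392·0.0084350)/(24.894)] = 2.16·0.60317 = 1.3029 mg/L.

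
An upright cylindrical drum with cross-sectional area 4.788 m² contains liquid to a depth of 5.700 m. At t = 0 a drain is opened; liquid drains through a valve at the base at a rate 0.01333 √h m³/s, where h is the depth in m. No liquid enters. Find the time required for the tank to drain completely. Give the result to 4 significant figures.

A dh/dt = −Q_out = −0.01333 √h.
This is separable: 2 d(√h)/dt = −0.01333/A, so √h = √h₀ − (0.01333/(2A)) t.
Set h = 0: 2√h₀ = (0.01333/A) t_empty ⇒ t_empty = 2A√h₀/0.01333.
t_empty = 2·4.788·√5.700/0.01333 = 9.57600·2.38747/0.01333 = 1715.11 s.

1715 s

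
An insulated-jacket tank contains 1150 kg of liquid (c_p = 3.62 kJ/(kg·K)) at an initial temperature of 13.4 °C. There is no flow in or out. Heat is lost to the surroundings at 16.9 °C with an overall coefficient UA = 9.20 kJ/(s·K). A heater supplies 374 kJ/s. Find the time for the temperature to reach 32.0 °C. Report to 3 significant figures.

M c_p dT/dt = −UA(T − T_amb) + Q̇.
τ = M c_p/UA = 452.50 s; T_ss = T_amb + Q̇/UA = 16.9 + 374/9.20 = 57.552 °C.
T(t) = T_ss + (T₀ − T_ss)e^(−t/τ); set T = 32.0:
t = −τ ln[(T − T_ss)/(T₀ − T_ss)] = −452.50 · ln(0.57873) = 247.48 s.

247 s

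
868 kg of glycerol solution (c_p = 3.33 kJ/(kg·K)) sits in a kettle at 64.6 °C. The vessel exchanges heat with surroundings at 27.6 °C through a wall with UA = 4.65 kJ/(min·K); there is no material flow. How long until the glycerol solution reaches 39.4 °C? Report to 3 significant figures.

710 min

M c_p dT/dt = −UA(T − T_amb).
τ = M c_p/UA = 621.60 min; T_ss = T_amb = 27.600 °C.
T(t) = T_ss + (T₀ − T_ss)e^(−t/τ); set T = 39.4:
t = −τ ln[(T − T_ss)/(T₀ − T_ss)] = −621.60 · ln(0.31892) = 710.38 min.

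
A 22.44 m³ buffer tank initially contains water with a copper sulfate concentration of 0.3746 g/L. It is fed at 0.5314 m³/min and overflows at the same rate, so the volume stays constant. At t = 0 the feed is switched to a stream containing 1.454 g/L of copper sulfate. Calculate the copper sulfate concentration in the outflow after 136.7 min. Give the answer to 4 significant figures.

1.412 g/L

Transient balance on the dissolved component: V dC/dt = Q(C_in − C).
So dC/dt = (C_in − C)/τ with τ = V/Q = 22.44/0.5314 = 42.2281 min.
This is linear first-order; C(t) = C_in + (C₀ − C_in) e^(−t/τ).
C(136.7) = 1.454 + (0.3746 − 1.454)·e^(−136.7/42.2281) = 1.454 + (-1.07940)·0.0392744 = 1.41161 g/L.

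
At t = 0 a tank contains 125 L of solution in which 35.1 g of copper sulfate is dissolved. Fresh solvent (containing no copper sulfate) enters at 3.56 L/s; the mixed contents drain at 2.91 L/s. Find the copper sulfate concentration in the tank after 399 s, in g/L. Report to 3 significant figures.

Total volume: dV/dt = Q_in − Q_out = 0.65000 L/s, so V(t) = 125 + 0.65000 t and V(399) = 384.35 L.
No copper sulfate enters, so dm/dt = −Q_out · (m/V).
dm/m = −Q_out dt/(V₀ + 0.65000 t); integrating gives ln(m/m₀) = −(Q_out/(Q_in−Q_out)) ln(V/V₀).
m = m₀ (V₀/V)^(Q_out/(Q_in−Q_out)) = 35.1 × (125/384.35)^(4.4769) = 0.22982 g.
C = m/V = 0.22982/384.35 = 0.00059795 g/L.

0.000598 g/L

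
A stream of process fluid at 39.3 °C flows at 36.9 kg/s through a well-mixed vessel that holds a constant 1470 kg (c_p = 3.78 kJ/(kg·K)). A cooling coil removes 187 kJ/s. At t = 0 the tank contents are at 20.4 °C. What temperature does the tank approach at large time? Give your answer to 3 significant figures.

First-law balance (no shaft work): M c_p dT/dt = ṁ c_p (T_in − T) − 187.
At steady state dT/dt = 0 ⇒ T_ss = T_in − Q̇/(ṁ c_p) = 39.3 − 187/(36.9·3.78) = 37.959 °C.

38.0 °C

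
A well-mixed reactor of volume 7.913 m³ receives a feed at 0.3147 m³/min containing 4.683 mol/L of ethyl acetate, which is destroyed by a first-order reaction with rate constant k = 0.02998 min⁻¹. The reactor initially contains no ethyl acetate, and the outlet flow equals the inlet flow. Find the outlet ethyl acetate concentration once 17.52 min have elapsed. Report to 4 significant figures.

Accumulation = in − out − consumed: V dC/dt = Q C_in − Q C − k V C.
This is linear with rate a = Q/V + k = 0.0697500 min⁻¹.
C_ss = Q C_in/(Q + kV) = 2.67015 mol/L; C(t) = C_ss + (C₀ − C_ss) e^(−a t).
C(17.52) = 2.67015 + (-2.67015)·e^(−0.0697500·17.52) = 2.67015 + (-2.67015)·0.294634 = 1.88343 mol/L.

1.883 mol/L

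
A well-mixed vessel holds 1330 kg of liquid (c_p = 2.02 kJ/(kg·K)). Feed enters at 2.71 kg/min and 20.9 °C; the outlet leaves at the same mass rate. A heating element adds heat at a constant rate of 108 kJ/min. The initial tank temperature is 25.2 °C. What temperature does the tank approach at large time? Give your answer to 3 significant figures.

M c_p dT/dt = ṁ c_p (T_in − T) + Q̇.
At steady state dT/dt = 0 ⇒ T_ss = T_in + Q̇/(ṁ c_p) = 20.9 + 108/(2.71·2.02) = 40.629 °C.

40.6 °C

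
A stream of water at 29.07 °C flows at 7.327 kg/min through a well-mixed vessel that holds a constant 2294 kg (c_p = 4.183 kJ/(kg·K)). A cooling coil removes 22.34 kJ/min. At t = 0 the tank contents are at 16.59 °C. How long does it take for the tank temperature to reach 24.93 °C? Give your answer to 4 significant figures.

387.3 min

Heat balance on the well-mixed liquid: M c_p dT/dt = ṁ c_p (T_in − T) − 22.34.
τ = M/ṁ = 313.089 min; T_ss = T_in − Q̇/(ṁ c_p) = 28.3411 °C.
T(t) = T_ss + (T₀ − T_ss) e^(−t/τ). Set T = 24.93:
e^(−t/τ) = (24.93 − 28.3411)/(16.59 − 28.3411) = 0.290279
t = −313.089 · ln(0.290279) = 387.263 min.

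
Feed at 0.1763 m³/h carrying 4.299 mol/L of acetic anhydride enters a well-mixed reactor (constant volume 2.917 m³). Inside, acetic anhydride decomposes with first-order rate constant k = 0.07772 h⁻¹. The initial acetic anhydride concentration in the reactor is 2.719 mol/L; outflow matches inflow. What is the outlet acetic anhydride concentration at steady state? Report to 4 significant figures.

Species balance: V dC/dt = Q C_in − Q C − k V C.
Steady state (dC/dt = 0): C_ss = Q C_in/(Q + kV) = C_in/(1 + kV/Q).
C_ss = 0.1763·4.299/(0.1763 + 0.07772·2.917) = 0.757914/0.403009 = 1.88064 mol/L.

1.881 mol/L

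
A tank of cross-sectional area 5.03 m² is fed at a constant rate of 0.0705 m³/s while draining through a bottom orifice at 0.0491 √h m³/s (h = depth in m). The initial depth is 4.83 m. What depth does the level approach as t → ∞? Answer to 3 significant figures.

2.06 m

A dh/dt = Q_in − 0.0491 √h. Steady state requires inflow = outflow:
Q_in = 0.0491 √h_ss ⇒ √h_ss = 0.0705/0.0491 = 1.4358.
h_ss = 1.4358² = 2.0617 m. (Since h₀ = 4.83 m > h_ss, the level will fall toward this value.)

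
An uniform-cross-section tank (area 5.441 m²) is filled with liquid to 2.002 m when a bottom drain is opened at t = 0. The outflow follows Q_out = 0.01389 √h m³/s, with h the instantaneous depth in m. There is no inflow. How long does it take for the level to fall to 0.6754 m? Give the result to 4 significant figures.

A dh/dt = −Q_out = −0.01389 √h.
Separate and integrate: 2(√h − √h₀) = −(0.01389/A) t.
t = 2A(√h₀ − √h)/0.01389 = 2·5.441·(√2.002 − √0.6754)/0.01389
  = 10.8820 × (1.41492 − 0.821827) / 0.01389 = 464.654 s.

464.7 s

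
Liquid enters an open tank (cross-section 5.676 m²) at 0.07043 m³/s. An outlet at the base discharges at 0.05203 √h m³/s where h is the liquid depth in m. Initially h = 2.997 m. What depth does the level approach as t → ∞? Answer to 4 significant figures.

Level balance: A dh/dt = 0.07043 − 0.05203 √h. Setting dh/dt = 0:
Q_in = 0.05203 √h_ss ⇒ √h_ss = 0.07043/0.05203 = 1.35364.
h_ss = 1.35364² = 1.83235 m. (Since h₀ = 2.997 m > h_ss, the level will fall toward this value.)

1.832 m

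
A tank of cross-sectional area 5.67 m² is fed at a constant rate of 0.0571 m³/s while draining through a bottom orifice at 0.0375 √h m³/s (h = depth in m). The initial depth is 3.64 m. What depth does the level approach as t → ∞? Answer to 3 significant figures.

2.32 m

Unsteady balance on liquid volume: A dh/dt = Q_in − 0.0375 √h. At steady state dh/dt = 0:
Q_in = 0.0375 √h_ss ⇒ √h_ss = 0.0571/0.0375 = 1.5227.
h_ss = 1.5227² = 2.3185 m. (Since h₀ = 3.64 m > h_ss, the level will fall toward this value.)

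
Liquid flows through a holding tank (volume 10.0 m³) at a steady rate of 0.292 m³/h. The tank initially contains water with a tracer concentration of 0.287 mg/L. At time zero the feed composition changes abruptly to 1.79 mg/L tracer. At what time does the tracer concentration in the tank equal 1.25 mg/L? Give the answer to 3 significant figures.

Species balance: V dC/dt = Q(C_in − C) ⇒ τ = V/Q = 34.247 h.
C(t) = C_in + (C₀ − C_in) e^(−t/τ). Set C = 1.25 and solve for t:
e^(−t/τ) = (C − C_in)/(C₀ − C_in) = (1.25 − 1.79)/(0.287 − 1.79) = 0.35928
t = −τ ln(…) = 34.247 × 1.0236 = 35.056 h.

35.1 h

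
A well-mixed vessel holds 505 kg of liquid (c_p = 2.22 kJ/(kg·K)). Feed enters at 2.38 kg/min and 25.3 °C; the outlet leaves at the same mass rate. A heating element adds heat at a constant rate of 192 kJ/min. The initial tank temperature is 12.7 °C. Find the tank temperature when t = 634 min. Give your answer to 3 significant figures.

M c_p dT/dt = ṁ c_p (T_in − T) + Q̇.
Rearrange: dT/dt = (T_ss − T)/τ with τ = M/ṁ = 212.18 min and T_ss = T_in + Q̇/(ṁ c_p) = 61.639 °C.
Integrating: T(t) = T_ss + (T₀ − T_ss) e^(−t/τ).
T(634) = 61.639 + (-48.939)·e^(−634/212.18) = 61.639 + (-48.939)·0.050390 = 59.173 °C.

59.2 °C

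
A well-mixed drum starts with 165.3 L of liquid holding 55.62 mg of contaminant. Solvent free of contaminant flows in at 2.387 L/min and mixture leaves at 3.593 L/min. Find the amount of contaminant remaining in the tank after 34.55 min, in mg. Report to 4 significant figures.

Total volume: dV/dt = Q_in − Q_out = -1.20600 L/min, so V(t) = 165.3 − 1.20600 t and V(34.55) = 123.633 L.
Solute balance: dm/dt = 0 − Q_out C = −Q_out m/V(t).
Separate: dm/m = −Q_out dt/V(t) ⇒ ln(m/m₀) = −(Q_out/(Q_in−Q_out)) ln(V/V₀).
m = m₀ (V₀/V)^(Q_out/(Q_in−Q_out)) = 55.62 × (165.3/123.633)^(-2.97927) = 23.4114 mg.

23.41 mg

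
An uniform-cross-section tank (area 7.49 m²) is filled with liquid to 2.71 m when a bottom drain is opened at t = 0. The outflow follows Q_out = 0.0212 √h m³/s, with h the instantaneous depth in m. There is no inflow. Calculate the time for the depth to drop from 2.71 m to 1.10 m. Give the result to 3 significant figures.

Volume balance on the tank: A dh/dt = −0.0212 √h.
This is separable: 2 d(√h)/dt = −0.0212/A, so √h = √h₀ − (0.0212/(2A)) t.
t = 2A(√h₀ − √h)/0.0212 = 2·7.49·(√2.71 − √1.10)/0.0212
  = 14.980 × (1.6462 − 1.0488) / 0.0212 = 422.12 s.

422 s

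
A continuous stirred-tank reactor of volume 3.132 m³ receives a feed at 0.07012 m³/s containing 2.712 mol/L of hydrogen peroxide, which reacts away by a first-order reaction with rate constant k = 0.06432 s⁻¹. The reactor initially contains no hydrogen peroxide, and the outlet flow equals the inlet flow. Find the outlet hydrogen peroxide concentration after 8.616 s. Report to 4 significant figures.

0.3685 mol/L

Accumulation = in − out − consumed: V dC/dt = Q C_in − Q C − k V C.
dC/dt = (Q/V) C_in − (Q/V + k) C; effective rate a = Q/V + k = 0.0223883 + 0.06432 = 0.0867083 s⁻¹.
C_ss = Q C_in/(Q + kV) = 0.700244 mol/L; C(t) = C_ss + (C₀ − C_ss) e^(−a t).
C(8.616) = 0.700244 + (-0.700244)·e^(−0.0867083·8.616) = 0.700244 + (-0.700244)·0.473749 = 0.368504 mol/L.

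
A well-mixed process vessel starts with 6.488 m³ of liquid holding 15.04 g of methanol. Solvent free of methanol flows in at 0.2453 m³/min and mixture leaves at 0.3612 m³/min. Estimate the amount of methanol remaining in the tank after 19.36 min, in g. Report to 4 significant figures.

4.007 g

Total volume: dV/dt = Q_in − Q_out = -0.115900 m³/min, so V(t) = 6.488 − 0.115900 t and V(19.36) = 4.24418 m³.
No methanol enters, so dm/dt = −Q_out · (m/V).
Separate: dm/m = −Q_out dt/V(t) ⇒ ln(m/m₀) = −(Q_out/(Q_in−Q_out)) ln(V/V₀).
m = m₀ (V₀/V)^(Q_out/(Q_in−Q_out)) = 15.04 × (6.488/4.24418)^(-3.11648) = 4.00706 g.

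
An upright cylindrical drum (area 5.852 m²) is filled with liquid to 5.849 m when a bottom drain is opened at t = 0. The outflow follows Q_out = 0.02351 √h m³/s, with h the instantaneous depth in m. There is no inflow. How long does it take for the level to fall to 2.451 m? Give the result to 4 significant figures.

424.6 s

A dh/dt = −Q_out = −0.02351 √h.
Separate and integrate: 2(√h − √h₀) = −(0.02351/A) t.
t = 2A(√h₀ − √h)/0.02351 = 2·5.852·(√5.849 − √2.451)/0.02351
  = 11.7040 × (2.41847 − 1.56557) / 0.02351 = 424.602 s.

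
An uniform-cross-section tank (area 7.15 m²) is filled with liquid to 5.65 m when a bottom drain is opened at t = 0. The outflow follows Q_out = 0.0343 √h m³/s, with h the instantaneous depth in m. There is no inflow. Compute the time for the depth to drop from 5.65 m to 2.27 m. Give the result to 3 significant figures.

363 s

With no inflow, A dh/dt = −0.0343 √h.
∫ h^(−1/2) dh = −(0.0343/A) ∫ dt, giving 2√h = 2√h₀ − (0.0343/A) t.
t = 2A(√h₀ − √h)/0.0343 = 2·7.15·(√5.65 − √2.27)/0.0343
  = 14.300 × (2.3770 − 1.5067) / 0.0343 = 362.85 s.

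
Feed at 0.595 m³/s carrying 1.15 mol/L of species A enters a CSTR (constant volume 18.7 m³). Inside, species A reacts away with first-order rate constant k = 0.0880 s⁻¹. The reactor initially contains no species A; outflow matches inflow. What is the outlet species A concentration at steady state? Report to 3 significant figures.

0.305 mol/L

Species balance: V dC/dt = Q C_in − Q C − k V C.
At steady state: 0 = Q C_in − (Q + kV) C_ss, so C_ss = Q C_in/(Q + kV).
C_ss = 0.595·1.15/(0.595 + 0.0880·18.7) = 0.68425/2.2406 = 0.30539 mol/L.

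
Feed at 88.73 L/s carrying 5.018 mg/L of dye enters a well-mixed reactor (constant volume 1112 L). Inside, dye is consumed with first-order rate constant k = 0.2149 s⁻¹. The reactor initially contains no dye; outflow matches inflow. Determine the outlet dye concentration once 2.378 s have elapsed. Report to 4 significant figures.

0.6845 mg/L

Accumulation = in − out − consumed: V dC/dt = Q C_in − Q C − k V C.
This is linear with rate a = Q/V + k = 0.294693 s⁻¹.
C_ss = Q C_in/(Q + kV) = 1.35871 mg/L; C(t) = C_ss + (C₀ − C_ss) e^(−a t).
C(2.378) = 1.35871 + (-1.35871)·e^(−0.294693·2.378) = 1.35871 + (-1.35871)·0.496198 = 0.684520 mg/L.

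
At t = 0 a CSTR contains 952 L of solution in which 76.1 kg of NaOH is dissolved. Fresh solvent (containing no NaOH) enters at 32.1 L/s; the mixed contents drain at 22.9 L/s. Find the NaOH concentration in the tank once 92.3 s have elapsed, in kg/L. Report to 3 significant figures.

Total volume: dV/dt = Q_in − Q_out = 9.2000 L/s, so V(t) = 952 + 9.2000 t and V(92.3) = 1801.2 L.
Species balance (pure solvent in): dm/dt = −Q_out · m/V(t).
Separate: dm/m = −Q_out dt/V(t) ⇒ ln(m/m₀) = −(Q_out/(Q_in−Q_out)) ln(V/V₀).
m = m₀ (V₀/V)^(Q_out/(Q_in−Q_out)) = 76.1 × (952/1801.2)^(2.4891) = 15.563 kg.
C = m/V = 15.563/1801.2 = 0.0086408 kg/L.

0.00864 kg/L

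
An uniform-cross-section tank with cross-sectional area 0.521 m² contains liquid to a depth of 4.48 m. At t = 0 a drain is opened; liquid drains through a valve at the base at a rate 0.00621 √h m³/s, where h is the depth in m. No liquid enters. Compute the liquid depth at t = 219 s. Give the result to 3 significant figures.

A dh/dt = −Q_out = −0.00621 √h.
∫ h^(−1/2) dh = −(0.00621/A) ∫ dt, giving 2√h = 2√h₀ − (0.00621/A) t.
√h = √4.48 − 0.00621·219/(2·0.521) = 2.1166 − 1.3052 = 0.81143.
h = 0.81143² = 0.65842 m.

0.658 m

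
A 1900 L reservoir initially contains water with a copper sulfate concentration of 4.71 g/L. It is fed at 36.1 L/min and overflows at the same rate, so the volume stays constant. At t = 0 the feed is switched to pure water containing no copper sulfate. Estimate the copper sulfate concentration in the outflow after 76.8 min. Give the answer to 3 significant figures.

1.09 g/L

Transient balance on the dissolved component: V dC/dt = Q(C_in − C).
So dC/dt = (C_in − C)/τ with τ = V/Q = 1900/36.1 = 52.632 min.
C approaches C_in exponentially: C(t) = C_in + (C₀ − C_in) e^(−t/τ).
C(76.8) = 0 + (4.71 − 0)·e^(−76.8/52.632) = 0 + (4.7100)·0.23242 = 1.0947 g/L.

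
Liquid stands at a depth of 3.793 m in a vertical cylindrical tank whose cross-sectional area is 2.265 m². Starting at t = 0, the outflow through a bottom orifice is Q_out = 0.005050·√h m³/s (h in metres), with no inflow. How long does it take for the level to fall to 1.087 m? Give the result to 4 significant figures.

A dh/dt = −Q_out = −0.005050 √h.
∫ h^(−1/2) dh = −(0.005050/A) ∫ dt, giving 2√h = 2√h₀ − (0.005050/A) t.
t = 2A(√h₀ − √h)/0.005050 = 2·2.265·(√3.793 − √1.087)/0.005050
  = 4.53000 × (1.94756 − 1.04259) / 0.005050 = 811.785 s.

811.8 s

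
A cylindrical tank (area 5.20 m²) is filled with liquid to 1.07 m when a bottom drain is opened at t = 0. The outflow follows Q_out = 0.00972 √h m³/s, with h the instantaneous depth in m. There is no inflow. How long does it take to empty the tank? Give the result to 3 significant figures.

A dh/dt = −Q_out = −0.00972 √h.
∫ h^(−1/2) dh = −(0.00972/A) ∫ dt, giving 2√h = 2√h₀ − (0.00972/A) t.
Set h = 0: 2√h₀ = (0.00972/A) t_empty ⇒ t_empty = 2A√h₀/0.00972.
t_empty = 2·5.20·√1.07/0.00972 = 10.400·1.0344/0.00972 = 1106.8 s.

1110 s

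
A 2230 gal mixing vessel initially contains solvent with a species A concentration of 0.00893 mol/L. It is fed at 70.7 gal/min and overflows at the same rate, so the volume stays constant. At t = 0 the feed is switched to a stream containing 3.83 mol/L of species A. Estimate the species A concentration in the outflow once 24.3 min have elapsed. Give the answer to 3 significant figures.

2.06 mol/L

Transient balance on the dissolved component: V dC/dt = Q(C_in − C).
So dC/dt = (C_in − C)/τ with τ = V/Q = 2230/70.7 = 31.542 min.
Integrating: C(t) = C_in + (C₀ − C_in) e^(−t/τ).
C(24.3) = 3.83 + (0.00893 − 3.83)·e^(−24.3/31.542) = 3.83 + (-3.8211)·0.46282 = 2.0615 mol/L.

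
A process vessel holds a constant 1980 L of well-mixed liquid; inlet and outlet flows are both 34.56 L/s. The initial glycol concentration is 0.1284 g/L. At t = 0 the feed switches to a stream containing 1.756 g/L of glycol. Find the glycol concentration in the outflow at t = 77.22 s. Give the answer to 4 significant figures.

Transient balance on the dissolved component: V dC/dt = Q(C_in − C).
So dC/dt = (C_in − C)/τ with τ = V/Q = 1980/34.56 = 57.2917 s.
Solution: C(t) = C_in + (C₀ − C_in) e^(−t/τ).
C(77.22) = 1.756 + (0.1284 − 1.756)·e^(−77.22/57.2917) = 1.756 + (-1.62760)·0.259801 = 1.33315 g/L.

1.333 g/L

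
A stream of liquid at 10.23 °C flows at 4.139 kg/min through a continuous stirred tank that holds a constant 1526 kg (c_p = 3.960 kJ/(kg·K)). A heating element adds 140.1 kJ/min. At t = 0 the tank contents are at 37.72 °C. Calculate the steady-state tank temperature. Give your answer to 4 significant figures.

18.78 °C

M c_p dT/dt = ṁ c_p (T_in − T) + Q̇.
At steady state dT/dt = 0 ⇒ T_ss = T_in + Q̇/(ṁ c_p) = 10.23 + 140.1/(4.139·3.960) = 18.7777 °C.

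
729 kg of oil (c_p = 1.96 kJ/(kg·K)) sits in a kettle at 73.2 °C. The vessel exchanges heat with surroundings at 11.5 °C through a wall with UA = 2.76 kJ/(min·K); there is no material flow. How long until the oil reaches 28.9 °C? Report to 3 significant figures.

M c_p dT/dt = −UA(T − T_amb).
τ = M c_p/UA = 517.70 min; T_ss = T_amb = 11.500 °C.
T(t) = T_ss + (T₀ − T_ss)e^(−t/τ); set T = 28.9:
t = −τ ln[(T − T_ss)/(T₀ − T_ss)] = −517.70 · ln(0.28201) = 655.31 min.

655 min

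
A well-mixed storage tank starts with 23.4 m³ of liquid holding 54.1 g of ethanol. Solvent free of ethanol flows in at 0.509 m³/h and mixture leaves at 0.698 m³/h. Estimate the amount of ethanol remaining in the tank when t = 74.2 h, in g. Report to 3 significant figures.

Let m(t) be the amount of ethanol. Volume: V(t) = V₀ + (Q_in − Q_out) t = 23.4 − 0.18900 t; V(74.2) = 9.3762 m³.
Solute balance: dm/dt = 0 − Q_out C = −Q_out m/V(t).
dm/m = −Q_out dt/(V₀ − 0.18900 t); integrating gives ln(m/m₀) = −(Q_out/(Q_in−Q_out)) ln(V/V₀).
m = m₀ (V₀/V)^(Q_out/(Q_in−Q_out)) = 54.1 × (23.4/9.3762)^(-3.6931) = 1.8464 g.

1.85 g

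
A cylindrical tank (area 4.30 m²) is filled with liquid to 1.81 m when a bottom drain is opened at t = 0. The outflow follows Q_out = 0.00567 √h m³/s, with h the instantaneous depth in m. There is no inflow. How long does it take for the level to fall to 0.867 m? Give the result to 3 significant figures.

Accumulation of liquid (constant cross-section A): A dh/dt = −0.00567 √h.
This is separable: 2 d(√h)/dt = −0.00567/A, so √h = √h₀ − (0.00567/(2A)) t.
t = 2A(√h₀ − √h)/0.00567 = 2·4.30·(√1.81 − √0.867)/0.00567
  = 8.6000 × (1.3454 − 0.93113) / 0.00567 = 628.29 s.

628 s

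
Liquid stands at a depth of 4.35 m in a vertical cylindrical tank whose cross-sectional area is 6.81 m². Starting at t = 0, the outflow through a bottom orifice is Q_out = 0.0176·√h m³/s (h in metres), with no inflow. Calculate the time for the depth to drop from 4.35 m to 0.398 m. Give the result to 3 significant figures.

1130 s

With no inflow, A dh/dt = −0.0176 √h.
Separate and integrate: 2(√h − √h₀) = −(0.0176/A) t.
t = 2A(√h₀ − √h)/0.0176 = 2·6.81·(√4.35 − √0.398)/0.0176
  = 13.620 × (2.0857 − 0.63087) / 0.0176 = 1125.8 s.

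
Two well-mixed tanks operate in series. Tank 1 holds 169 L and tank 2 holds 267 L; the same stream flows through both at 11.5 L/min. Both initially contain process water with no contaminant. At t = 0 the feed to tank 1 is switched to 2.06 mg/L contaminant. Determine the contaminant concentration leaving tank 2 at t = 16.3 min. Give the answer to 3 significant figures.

Each tank obeys Vᵢ dCᵢ/dt = Q(Cᵢ₋₁ − Cᵢ), so τᵢ = Vᵢ/Q.
τ₁ = 169/11.5 = 14.696 min; τ₂ = 267/11.5 = 23.217 min.
Solving the cascade with C₁(0)=C₂(0)=0 gives C₂(t) = C_in[1 − (τ₁ e^(−t/τ₁) − τ₂ e^(−t/τ₂))/(τ₁ − τ₂)].
At t = 16.3: e^(−t/τ₁) = 0.32983, e^(−t/τ₂) = 0.49556.
C₂ = 2.06·[1 − (14.696·0.32983 − 23.217·0.49556)/(-8.5217)] = 2.06·0.21863 = 0.45039 mg/L.

0.450 mg/L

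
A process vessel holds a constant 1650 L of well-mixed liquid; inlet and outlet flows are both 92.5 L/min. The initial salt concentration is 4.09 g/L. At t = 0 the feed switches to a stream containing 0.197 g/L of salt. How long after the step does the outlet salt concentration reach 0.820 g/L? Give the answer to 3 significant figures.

32.7 min

Species balance: V dC/dt = Q(C_in − C) ⇒ τ = V/Q = 17.838 min.
C(t) = C_in + (C₀ − C_in) e^(−t/τ). Set C = 0.820 and solve for t:
e^(−t/τ) = (C − C_in)/(C₀ − C_in) = (0.820 − 0.197)/(4.09 − 0.197) = 0.16003
t = −τ ln(…) = 17.838 × 1.8324 = 32.686 min.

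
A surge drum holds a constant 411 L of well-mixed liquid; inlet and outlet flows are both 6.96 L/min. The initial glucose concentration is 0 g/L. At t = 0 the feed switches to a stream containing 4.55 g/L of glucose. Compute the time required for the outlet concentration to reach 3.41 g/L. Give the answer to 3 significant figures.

81.7 min

Species balance: V dC/dt = Q(C_in − C) ⇒ τ = V/Q = 59.052 min.
C(t) = C_in + (C₀ − C_in) e^(−t/τ). Set C = 3.41 and solve for t:
e^(−t/τ) = (C − C_in)/(C₀ − C_in) = (3.41 − 4.55)/(0 − 4.55) = 0.25055
t = −τ ln(…) = 59.052 × 1.3841 = 81.733 min.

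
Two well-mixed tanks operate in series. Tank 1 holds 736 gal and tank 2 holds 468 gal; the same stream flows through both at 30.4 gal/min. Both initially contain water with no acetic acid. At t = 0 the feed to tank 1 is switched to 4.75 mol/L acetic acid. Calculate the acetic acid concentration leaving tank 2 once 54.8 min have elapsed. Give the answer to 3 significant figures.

Each tank obeys Vᵢ dCᵢ/dt = Q(Cᵢ₋₁ − Cᵢ), so τᵢ = Vᵢ/Q.
τ₁ = 736/30.4 = 24.211 min; τ₂ = 468/30.4 = 15.395 min.
Solving the cascade with C₁(0)=C₂(0)=0 gives C₂(t) = C_in[1 − (τ₁ e^(−t/τ₁) − τ₂ e^(−t/τ₂))/(τ₁ − τ₂)].
At t = 54.8: e^(−t/τ₁) = 0.10399, e^(−t/τ₂) = 0.028449.
C₂ = 4.75·[1 − (24.211·0.10399 − 15.395·0.028449)/(8.8158)] = 4.75·0.76410 = 3.6295 mol/L.

3.63 mol/L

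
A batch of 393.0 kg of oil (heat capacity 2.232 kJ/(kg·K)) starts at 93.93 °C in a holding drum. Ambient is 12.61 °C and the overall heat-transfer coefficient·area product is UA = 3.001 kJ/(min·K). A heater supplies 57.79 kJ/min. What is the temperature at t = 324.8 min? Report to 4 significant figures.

52.30 °C

Lumped-capacitance energy balance: M c_p dT/dt = UA(T_amb − T) + Q̇.
dT/dt = (T_ss − T)/τ with T_ss = T_amb + Q̇/UA = 12.61 + 57.79/3.001 = 31.8669 °C, τ = M c_p/UA = 393.0·2.232/3.001 = 292.295 min.
Integrating: T(t) = T_ss + (T₀ − T_ss) e^(−t/τ).
T(324.8) = 31.8669 + (62.0631)·0.329161 = 52.2957 °C.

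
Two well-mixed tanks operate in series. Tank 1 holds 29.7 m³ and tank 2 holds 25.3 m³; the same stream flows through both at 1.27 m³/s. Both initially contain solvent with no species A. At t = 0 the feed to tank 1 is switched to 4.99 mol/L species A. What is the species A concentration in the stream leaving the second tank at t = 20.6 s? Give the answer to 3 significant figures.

1.23 mol/L

Time constants: τᵢ = Vᵢ/Q for each well-mixed tank.
τ₁ = 29.7/1.27 = 23.386 s; τ₂ = 25.3/1.27 = 19.921 s.
Tank 1: C₁ = C_in(1 − e^(−t/τ₁)). Tank 2 (τ₁ ≠ τ₂): C₂ = C_in[1 − (τ₁ e^(−t/τ₁) − τ₂ e^(−t/τ₂))/(τ₁ − τ₂)].
At t = 20.6: e^(−t/τ₁) = 0.41442, e^(−t/τ₂) = 0.35556.
C₂ = 4.99·[1 − (23.386·0.41442 − 19.921·0.35556)/(3.4646)] = 4.99·0.24712 = 1.2331 mol/L.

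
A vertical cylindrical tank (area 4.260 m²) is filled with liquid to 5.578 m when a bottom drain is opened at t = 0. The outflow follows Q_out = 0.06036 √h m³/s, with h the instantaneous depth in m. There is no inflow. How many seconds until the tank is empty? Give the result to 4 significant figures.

A dh/dt = −Q_out = −0.06036 √h.
This is separable: 2 d(√h)/dt = −0.06036/A, so √h = √h₀ − (0.06036/(2A)) t.
Tank is empty when √h = 0: t_empty = 2A√h₀/0.06036.
t_empty = 2·4.260·√5.578/0.06036 = 8.52000·2.36178/0.06036 = 333.372 s.

333.4 s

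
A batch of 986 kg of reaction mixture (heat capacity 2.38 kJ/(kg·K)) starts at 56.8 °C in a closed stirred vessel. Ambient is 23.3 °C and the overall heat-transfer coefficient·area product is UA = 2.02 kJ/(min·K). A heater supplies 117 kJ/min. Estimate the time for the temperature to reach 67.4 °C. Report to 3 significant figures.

Lumped-capacitance energy balance: M c_p dT/dt = UA(T_amb − T) + Q̇.
τ = M c_p/UA = 1161.7 min; T_ss = T_amb + Q̇/UA = 23.3 + 117/2.02 = 81.221 °C.
T(t) = T_ss + (T₀ − T_ss)e^(−t/τ); set T = 67.4:
t = −τ ln[(T − T_ss)/(T₀ − T_ss)] = −1161.7 · ln(0.56594) = 661.32 min.

661 min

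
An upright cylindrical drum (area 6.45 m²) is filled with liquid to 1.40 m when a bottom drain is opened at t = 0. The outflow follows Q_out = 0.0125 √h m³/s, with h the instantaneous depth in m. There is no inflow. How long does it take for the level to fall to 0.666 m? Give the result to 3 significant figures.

A dh/dt = −Q_out = −0.0125 √h.
∫ h^(−1/2) dh = −(0.0125/A) ∫ dt, giving 2√h = 2√h₀ − (0.0125/A) t.
t = 2A(√h₀ − √h)/0.0125 = 2·6.45·(√1.40 − √0.666)/0.0125
  = 12.900 × (1.1832 − 0.81609) / 0.0125 = 378.88 s.

379 s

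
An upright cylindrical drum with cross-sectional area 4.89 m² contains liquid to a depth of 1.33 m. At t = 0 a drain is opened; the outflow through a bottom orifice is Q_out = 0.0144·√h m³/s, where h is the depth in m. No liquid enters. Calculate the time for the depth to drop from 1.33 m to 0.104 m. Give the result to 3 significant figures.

A dh/dt = −Q_out = −0.0144 √h.
Separate and integrate: 2(√h − √h₀) = −(0.0144/A) t.
t = 2A(√h₀ − √h)/0.0144 = 2·4.89·(√1.33 − √0.104)/0.0144
  = 9.7800 × (1.1533 − 0.32249) / 0.0144 = 564.23 s.

564 s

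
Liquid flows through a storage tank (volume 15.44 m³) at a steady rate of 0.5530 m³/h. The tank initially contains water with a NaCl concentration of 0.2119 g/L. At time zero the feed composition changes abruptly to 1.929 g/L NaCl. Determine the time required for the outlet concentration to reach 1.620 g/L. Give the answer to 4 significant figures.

Species balance: V dC/dt = Q(C_in − C) ⇒ τ = V/Q = 27.9204 h.
C(t) = C_in + (C₀ − C_in) e^(−t/τ). Set C = 1.620 and solve for t:
e^(−t/τ) = (C − C_in)/(C₀ − C_in) = (1.620 − 1.929)/(0.2119 − 1.929) = 0.179955
t = −τ ln(…) = 27.9204 × 1.71505 = 47.8850 h.

47.88 h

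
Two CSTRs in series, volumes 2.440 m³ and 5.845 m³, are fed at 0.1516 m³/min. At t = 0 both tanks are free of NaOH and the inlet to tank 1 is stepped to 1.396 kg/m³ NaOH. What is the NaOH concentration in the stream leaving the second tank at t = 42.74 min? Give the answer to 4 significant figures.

0.6754 kg/m³

Time constants: τᵢ = Vᵢ/Q for each well-mixed tank.
τ₁ = 2.440/0.1516 = 16.0950 min; τ₂ = 5.845/0.1516 = 38.5554 min.
Tank 1: C₁ = C_in(1 − e^(−t/τ₁)). Tank 2 (τ₁ ≠ τ₂): C₂ = C_in[1 − (τ₁ e^(−t/τ₁) − τ₂ e^(−t/τ₂))/(τ₁ − τ₂)].
At t = 42.74: e^(−t/τ₁) = 0.0702647, e^(−t/τ₂) = 0.330042.
C₂ = 1.396·[1 − (16.0950·0.0702647 − 38.5554·0.330042)/(-22.4604)] = 1.396·0.483803 = 0.675389 kg/m³.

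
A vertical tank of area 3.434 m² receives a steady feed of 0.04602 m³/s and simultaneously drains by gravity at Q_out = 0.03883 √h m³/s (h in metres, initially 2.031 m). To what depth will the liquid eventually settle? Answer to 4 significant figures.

1.405 m

A dh/dt = Q_in − 0.03883 √h. Steady state requires inflow = outflow:
Q_in = 0.03883 √h_ss ⇒ √h_ss = 0.04602/0.03883 = 1.18517.
h_ss = 1.18517² = 1.40462 m. (Since h₀ = 2.031 m > h_ss, the level will fall toward this value.)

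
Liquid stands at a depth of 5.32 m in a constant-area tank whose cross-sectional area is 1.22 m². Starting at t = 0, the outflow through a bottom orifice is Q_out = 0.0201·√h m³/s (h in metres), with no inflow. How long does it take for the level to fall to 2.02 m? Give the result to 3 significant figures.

A dh/dt = −Q_out = −0.0201 √h.
∫ h^(−1/2) dh = −(0.0201/A) ∫ dt, giving 2√h = 2√h₀ − (0.0201/A) t.
t = 2A(√h₀ − √h)/0.0201 = 2·1.22·(√5.32 − √2.02)/0.0201
  = 2.4400 × (2.3065 − 1.4213) / 0.0201 = 107.46 s.

107 s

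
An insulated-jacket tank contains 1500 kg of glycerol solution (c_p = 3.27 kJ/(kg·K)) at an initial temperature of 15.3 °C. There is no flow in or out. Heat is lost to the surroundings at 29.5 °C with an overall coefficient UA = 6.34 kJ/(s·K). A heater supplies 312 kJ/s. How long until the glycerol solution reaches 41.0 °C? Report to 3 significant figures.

Heat balance on the well-mixed liquid: M c_p dT/dt = −UA(T − T_amb) + Q̇.
τ = M c_p/UA = 773.66 s; T_ss = T_amb + Q̇/UA = 29.5 + 312/6.34 = 78.711 °C.
T(t) = T_ss + (T₀ − T_ss)e^(−t/τ); set T = 41.0:
t = −τ ln[(T − T_ss)/(T₀ − T_ss)] = −773.66 · ln(0.59471) = 402.06 s.

402 s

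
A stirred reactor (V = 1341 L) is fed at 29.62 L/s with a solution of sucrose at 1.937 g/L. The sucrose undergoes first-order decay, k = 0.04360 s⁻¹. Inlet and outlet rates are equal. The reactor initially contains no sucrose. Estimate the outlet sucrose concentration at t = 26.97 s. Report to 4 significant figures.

Accumulation = in − out − consumed: V dC/dt = Q C_in − Q C − k V C.
This is linear with rate a = Q/V + k = 0.0656880 s⁻¹.
C_ss = Q C_in/(Q + kV) = 0.651328 g/L; C(t) = C_ss + (C₀ − C_ss) e^(−a t).
C(26.97) = 0.651328 + (-0.651328)·e^(−0.0656880·26.97) = 0.651328 + (-0.651328)·0.170060 = 0.540563 g/L.

0.5406 g/L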